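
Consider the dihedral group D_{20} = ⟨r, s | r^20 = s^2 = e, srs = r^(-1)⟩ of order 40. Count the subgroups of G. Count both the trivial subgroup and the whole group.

48

|G| = 40, so by Lagrange every subgroup order divides 40. Divisors: 1, 2, 4, 5, 8, 10, 20, 40.
Subgroups by order — order 1: 1; order 2: 21; order 4: 11; order 5: 1; order 8: 5; order 10: 5; order 20: 3; order 40: 1.
Total: 1 + 21 + 11 + 1 + 5 + 5 + 3 + 1 = 48.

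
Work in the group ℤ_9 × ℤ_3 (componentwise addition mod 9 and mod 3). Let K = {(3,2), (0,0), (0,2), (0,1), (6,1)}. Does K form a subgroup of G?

|K| = 5 does not divide |G| = 27, so by Lagrange K is not a subgroup.

No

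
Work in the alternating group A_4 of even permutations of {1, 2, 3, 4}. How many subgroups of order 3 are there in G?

|G| = 12 and 3 | 12, so subgroups of order 3 are possible by Lagrange.
The subgroups of order 3 are: {e, (1 2 3), (1 3 2)}; {e, (1 2 4), (1 4 2)}; {e, (1 3 4), (1 4 3)}; {e, (2 3 4), (2 4 3)}.
So G has 4 subgroups of order 3.

4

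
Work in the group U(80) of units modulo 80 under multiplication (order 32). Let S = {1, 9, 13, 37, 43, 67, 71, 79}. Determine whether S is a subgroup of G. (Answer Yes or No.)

|S| = 8 divides |G| = 32, consistent with Lagrange.
S contains the identity, every element's inverse is in S, and S is closed under ·: it is a subgroup.

Yes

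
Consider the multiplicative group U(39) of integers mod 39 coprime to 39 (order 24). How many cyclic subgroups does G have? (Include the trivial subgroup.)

Group the elements of G by the cyclic subgroup they generate; each cyclic subgroup of order d accounts for φ(d) elements.
Cyclic subgroups by order — order 1: 1; order 2: 3; order 3: 1; order 4: 2; order 6: 3; order 12: 2.
Total: 12.

12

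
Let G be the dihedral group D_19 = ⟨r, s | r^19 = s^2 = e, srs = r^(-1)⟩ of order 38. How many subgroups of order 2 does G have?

19

|G| = 38 and 2 | 38, so subgroups of order 2 are possible by Lagrange.
The subgroups of order 2 are: {e, r^10s}; {e, r^11s}; {e, r^12s}; {e, r^13s}; … (19 in all).
So G has 19 subgroups of order 2.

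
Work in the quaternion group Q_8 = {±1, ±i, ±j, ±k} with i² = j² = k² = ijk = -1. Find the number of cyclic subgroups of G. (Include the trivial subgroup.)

A cyclic subgroup of order d is generated by each of its φ(d) elements of order d, so the cyclic subgroups of order d number (#elements of order d)/φ(d).
Cyclic subgroups by order — order 1: 1; order 2: 1; order 4: 3.
Total: 5.

5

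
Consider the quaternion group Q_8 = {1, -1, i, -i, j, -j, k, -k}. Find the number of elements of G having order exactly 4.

The elements of order 4 are: i, -i, j, -j, k, -k.
That's 6.

6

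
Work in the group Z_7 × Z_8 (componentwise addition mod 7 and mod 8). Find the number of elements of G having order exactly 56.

An element (a,b) has order lcm(ord(a), ord(b)); count pairs with lcm equal to 56.
Enumerating gives 24 such elements.

24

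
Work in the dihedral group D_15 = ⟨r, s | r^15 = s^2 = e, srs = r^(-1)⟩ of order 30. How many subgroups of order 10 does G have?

|G| = 30 and 10 | 30, so subgroups of order 10 are possible by Lagrange.
The subgroups of order 10 are: {e, r^3, r^6, r^9, r^12, rs, r^4s, r^7s, r^10s, r^13s}; {e, r^3, r^6, r^9, r^12, r^2s, r^5s, r^8s, r^11s, r^14s}; {e, r^3, r^6, r^9, r^12, s, r^3s, r^6s, r^9s, r^12s}.
So G has 3 subgroups of order 10.

3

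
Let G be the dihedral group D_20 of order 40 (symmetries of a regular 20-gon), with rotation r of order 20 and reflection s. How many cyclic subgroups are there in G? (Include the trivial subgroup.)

Each element a generates a cyclic subgroup ⟨a⟩; distinct elements may generate the same one (a cyclic group of order d has φ(d) generators).
Cyclic subgroups by order — order 1: 1; order 2: 21; order 4: 1; order 5: 1; order 10: 1; order 20: 1.
Total: 26.

26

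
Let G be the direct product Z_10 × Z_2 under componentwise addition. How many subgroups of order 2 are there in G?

3

|G| = 20 and 2 | 20, so subgroups of order 2 are possible by Lagrange.
The subgroups of order 2 are: {(0,0), (0,1)}; {(0,0), (5,0)}; {(0,0), (5,1)}.
So G has 3 subgroups of order 2.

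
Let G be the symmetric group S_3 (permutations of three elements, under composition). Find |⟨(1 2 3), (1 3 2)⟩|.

3

|⟨(1 2 3)⟩| = 3 and |⟨(1 3 2)⟩| = 3, so |H| is a multiple of lcm(3, 3) = 3 and divides |G| = 6.
Closing under the operation: H = {e, (1 2 3), (1 3 2)}, so |H| = 3.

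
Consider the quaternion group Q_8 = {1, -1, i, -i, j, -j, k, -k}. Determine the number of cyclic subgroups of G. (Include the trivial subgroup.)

Each element a generates a cyclic subgroup ⟨a⟩; distinct elements may generate the same one (a cyclic group of order d has φ(d) generators).
Cyclic subgroups by order — order 1: 1; order 2: 1; order 4: 3.
Total: 5.

5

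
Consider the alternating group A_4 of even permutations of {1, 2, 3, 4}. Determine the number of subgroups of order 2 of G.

|G| = 12 and 2 | 12, so subgroups of order 2 are possible by Lagrange.
The subgroups of order 2 are: {e, (1 2)(3 4)}; {e, (1 3)(2 4)}; {e, (1 4)(2 3)}.
So G has 3 subgroups of order 2.

3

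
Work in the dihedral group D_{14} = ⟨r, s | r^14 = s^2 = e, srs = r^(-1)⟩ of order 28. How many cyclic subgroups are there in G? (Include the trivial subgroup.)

18

Group the elements of G by the cyclic subgroup they generate; each cyclic subgroup of order d accounts for φ(d) elements.
Cyclic subgroups by order — order 1: 1; order 2: 15; order 7: 1; order 14: 1.
Total: 18.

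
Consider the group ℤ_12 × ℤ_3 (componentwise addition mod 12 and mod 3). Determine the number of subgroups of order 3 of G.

4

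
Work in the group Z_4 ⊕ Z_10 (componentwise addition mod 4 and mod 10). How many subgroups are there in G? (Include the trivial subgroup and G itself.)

|G| = 40, so by Lagrange every subgroup order divides 40. Divisors: 1, 2, 4, 5, 8, 10, 20, 40.
Subgroups by order — order 1: 1; order 2: 3; order 4: 3; order 5: 1; order 8: 1; order 10: 3; order 20: 3; order 40: 1.
Total: 1 + 3 + 3 + 1 + 1 + 3 + 3 + 1 = 16.

16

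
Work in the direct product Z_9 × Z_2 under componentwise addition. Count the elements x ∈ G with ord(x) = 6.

2

An element (a,b) has order lcm(ord(a), ord(b)); count pairs with lcm equal to 6.
Enumerating gives 2 such elements.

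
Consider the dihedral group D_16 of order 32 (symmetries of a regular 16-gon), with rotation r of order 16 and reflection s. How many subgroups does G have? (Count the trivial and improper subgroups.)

36

|G| = 32, so by Lagrange every subgroup order divides 32. Divisors: 1, 2, 4, 8, 16, 32.
Subgroups by order — order 1: 1; order 2: 17; order 4: 9; order 8: 5; order 16: 3; order 32: 1.
Total: 1 + 17 + 9 + 5 + 3 + 1 = 36.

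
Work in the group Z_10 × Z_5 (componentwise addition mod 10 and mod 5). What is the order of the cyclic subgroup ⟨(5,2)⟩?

10

The order of (5,2) in Z_10 × Z_5 is lcm(ord(5) in Z_10, ord(2) in Z_5).
ord(5) = 2 and ord(2) = 5, so |⟨(5,2)⟩| = lcm(2, 5) = 10.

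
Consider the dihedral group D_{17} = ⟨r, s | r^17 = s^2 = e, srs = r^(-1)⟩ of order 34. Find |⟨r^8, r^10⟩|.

|⟨r^8⟩| = 17 and |⟨r^10⟩| = 17, so |H| is a multiple of lcm(17, 17) = 17 and divides |G| = 34.
Closing under the operation: H = {e, r, r^2, r^3, r^4, r^5, r^6, r^7, r^8, r^9, r^10, r^11, r^12, r^13, r^14, r^15, r^16}, so |H| = 17.

17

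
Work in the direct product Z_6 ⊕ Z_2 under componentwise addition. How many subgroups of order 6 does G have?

3

|G| = 12 and 6 | 12, so subgroups of order 6 are possible by Lagrange.
The subgroups of order 6 are: {(0,0), (0,1), (2,0), (2,1), (4,0), (4,1)}; {(0,0), (1,0), (2,0), (3,0), (4,0), (5,0)}; {(0,0), (1,1), (2,0), (3,1), (4,0), (5,1)}.
So G has 3 subgroups of order 6.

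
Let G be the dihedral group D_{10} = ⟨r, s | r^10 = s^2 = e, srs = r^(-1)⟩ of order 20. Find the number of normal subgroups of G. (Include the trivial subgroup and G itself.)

7

G has 22 subgroups. Checking conjugation-invariance by order — order 1: 1/1 normal; order 2: 1/11 normal; order 4: 0/5 normal; order 5: 1/1 normal; order 10: 3/3 normal; order 20: 1/1 normal.
Total normal subgroups: 7.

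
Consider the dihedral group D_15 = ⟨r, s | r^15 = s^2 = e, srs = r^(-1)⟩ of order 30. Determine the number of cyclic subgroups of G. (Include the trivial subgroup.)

Each element a generates a cyclic subgroup ⟨a⟩; distinct elements may generate the same one (a cyclic group of order d has φ(d) generators).
Cyclic subgroups by order — order 1: 1; order 2: 15; order 3: 1; order 5: 1; order 15: 1.
Total: 19.

19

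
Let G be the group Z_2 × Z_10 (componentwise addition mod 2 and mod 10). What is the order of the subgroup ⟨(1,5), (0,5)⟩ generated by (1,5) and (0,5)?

4

|⟨(1,5)⟩| = 2 and |⟨(0,5)⟩| = 2, so |H| is a multiple of lcm(2, 2) = 2 and divides |G| = 20.
Closing under the operation: H = {(0,0), (0,5), (1,0), (1,5)}, so |H| = 4.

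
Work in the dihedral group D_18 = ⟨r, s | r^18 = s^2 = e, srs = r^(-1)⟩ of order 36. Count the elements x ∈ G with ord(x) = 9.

6

The elements of order 9 are: r^2, r^4, r^8, r^10, r^14, r^16.
That's 6.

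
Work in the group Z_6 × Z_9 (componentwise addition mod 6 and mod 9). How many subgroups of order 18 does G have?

|G| = 54 and 18 | 54, so subgroups of order 18 are possible by Lagrange.
The subgroups of order 18 are: {(0,0), (0,1), (0,2), (0,3), (0,4), (0,5), (0,6), (0,7), (0,8), (3,0), (3,1), (3,2), (3,3), (3,4), (3,5), (3,6), (3,7), (3,8)}; {(0,0), (0,3), (0,6), (1,0), (1,3), (1,6), (2,0), (2,3), (2,6), (3,0), (3,3), (3,6), (4,0), (4,3), (4,6), (5,0), (5,3), (5,6)}; {(0,0), (0,3), (0,6), (1,1), (1,4), (1,7), (2,2), (2,5), (2,8), (3,0), (3,3), (3,6), (4,1), (4,4), (4,7), (5,2), (5,5), (5,8)}; {(0,0), (0,3), (0,6), (1,2), (1,5), (1,8), (2,1), (2,4), (2,7), (3,0), (3,3), (3,6), (4,2), (4,5), (4,8), (5,1), (5,4), (5,7)}.
So G has 4 subgroups of order 18.

4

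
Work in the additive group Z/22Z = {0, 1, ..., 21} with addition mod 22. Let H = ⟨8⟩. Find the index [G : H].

|⟨8⟩| = 11 and |G| = 22.
By Lagrange, [G : H] = |G|/|H| = 22/11 = 2.

2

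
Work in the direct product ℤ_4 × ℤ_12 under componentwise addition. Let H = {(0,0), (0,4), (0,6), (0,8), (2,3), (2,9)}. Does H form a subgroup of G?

Closure fails: (2,3) + (0,4) = (2,7) ∉ H. So H is not a subgroup.

No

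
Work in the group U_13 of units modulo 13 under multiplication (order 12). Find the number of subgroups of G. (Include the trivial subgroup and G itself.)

|G| = 12, so by Lagrange every subgroup order divides 12. Divisors: 1, 2, 3, 4, 6, 12.
Subgroups by order — order 1: 1; order 2: 1; order 3: 1; order 4: 1; order 6: 1; order 12: 1.
Total: 1 + 1 + 1 + 1 + 1 + 1 = 6.

6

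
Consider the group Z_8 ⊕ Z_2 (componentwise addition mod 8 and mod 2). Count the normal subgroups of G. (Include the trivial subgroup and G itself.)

11

G is abelian, so every subgroup is normal.
G has 11 subgroups in total, hence 11 normal subgroups.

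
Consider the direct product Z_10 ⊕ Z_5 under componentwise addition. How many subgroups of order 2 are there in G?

|G| = 50 and 2 | 50, so subgroups of order 2 are possible by Lagrange.
The subgroups of order 2 are: {(0,0), (5,0)}.
So G has 1 subgroup of order 2.

1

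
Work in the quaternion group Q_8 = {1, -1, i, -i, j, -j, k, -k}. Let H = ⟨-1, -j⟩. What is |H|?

|⟨-1⟩| = 2 and |⟨-j⟩| = 4, so |H| is a multiple of lcm(2, 4) = 4 and divides |G| = 8.
Closing under the operation: H = {1, -1, j, -j}, so |H| = 4.

4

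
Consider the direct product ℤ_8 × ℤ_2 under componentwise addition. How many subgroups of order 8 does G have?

3

|G| = 16 and 8 | 16, so subgroups of order 8 are possible by Lagrange.
The subgroups of order 8 are: {(0,0), (0,1), (2,0), (2,1), (4,0), (4,1), (6,0), (6,1)}; {(0,0), (1,0), (2,0), (3,0), (4,0), (5,0), (6,0), (7,0)}; {(0,0), (1,1), (2,0), (3,1), (4,0), (5,1), (6,0), (7,1)}.
So G has 3 subgroups of order 8.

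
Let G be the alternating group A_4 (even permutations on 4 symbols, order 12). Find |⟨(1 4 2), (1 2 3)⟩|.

|⟨(1 4 2)⟩| = 3 and |⟨(1 2 3)⟩| = 3, so |H| is a multiple of lcm(3, 3) = 3 and divides |G| = 12.
Closing {(1 4 2), (1 2 3)} under the group operation gives all of G, so |H| = 12.

12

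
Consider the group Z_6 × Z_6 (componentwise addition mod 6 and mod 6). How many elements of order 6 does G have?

24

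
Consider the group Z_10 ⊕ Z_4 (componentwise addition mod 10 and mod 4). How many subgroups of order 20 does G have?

|G| = 40 and 20 | 40, so subgroups of order 20 are possible by Lagrange.
The subgroups of order 20 are: {(0,0), (0,1), (0,2), (0,3), (2,0), (2,1), (2,2), (2,3), (4,0), (4,1), (4,2), (4,3), (6,0), (6,1), (6,2), (6,3), (8,0), (8,1), (8,2), (8,3)}; {(0,0), (0,2), (1,0), (1,2), (2,0), (2,2), (3,0), (3,2), (4,0), (4,2), (5,0), (5,2), (6,0), (6,2), (7,0), (7,2), (8,0), (8,2), (9,0), (9,2)}; {(0,0), (0,2), (1,1), (1,3), (2,0), (2,2), (3,1), (3,3), (4,0), (4,2), (5,1), (5,3), (6,0), (6,2), (7,1), (7,3), (8,0), (8,2), (9,1), (9,3)}.
So G has 3 subgroups of order 20.

3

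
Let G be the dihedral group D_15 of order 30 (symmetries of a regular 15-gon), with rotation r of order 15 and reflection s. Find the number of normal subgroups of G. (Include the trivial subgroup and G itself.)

5

G has 28 subgroups. Checking conjugation-invariance by order — order 1: 1/1 normal; order 2: 0/15 normal; order 3: 1/1 normal; order 5: 1/1 normal; order 6: 0/5 normal; order 10: 0/3 normal; order 15: 1/1 normal; order 30: 1/1 normal.
Total normal subgroups: 5.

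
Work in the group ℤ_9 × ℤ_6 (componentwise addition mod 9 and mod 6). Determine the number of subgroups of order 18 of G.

4

|G| = 54 and 18 | 54, so subgroups of order 18 are possible by Lagrange.
The subgroups of order 18 are: {(0,0), (0,1), (0,2), (0,3), (0,4), (0,5), (3,0), (3,1), (3,2), (3,3), (3,4), (3,5), (6,0), (6,1), (6,2), (6,3), (6,4), (6,5)}; {(0,0), (0,3), (1,0), (1,3), (2,0), (2,3), (3,0), (3,3), (4,0), (4,3), (5,0), (5,3), (6,0), (6,3), (7,0), (7,3), (8,0), (8,3)}; {(0,0), (0,3), (1,1), (1,4), (2,2), (2,5), (3,0), (3,3), (4,1), (4,4), (5,2), (5,5), (6,0), (6,3), (7,1), (7,4), (8,2), (8,5)}; {(0,0), (0,3), (1,2), (1,5), (2,1), (2,4), (3,0), (3,3), (4,2), (4,5), (5,1), (5,4), (6,0), (6,3), (7,2), (7,5), (8,1), (8,4)}.
So G has 4 subgroups of order 18.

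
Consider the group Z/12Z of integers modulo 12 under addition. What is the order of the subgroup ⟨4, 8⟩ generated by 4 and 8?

|⟨4⟩| = 3 and |⟨8⟩| = 3, so |H| is a multiple of lcm(3, 3) = 3 and divides |G| = 12.
Closing under the operation: H = {0, 4, 8}, so |H| = 3.

3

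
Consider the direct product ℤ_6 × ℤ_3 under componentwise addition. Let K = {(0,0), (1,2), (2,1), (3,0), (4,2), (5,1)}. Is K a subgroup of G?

Yes

|K| = 6 divides |G| = 18, consistent with Lagrange.
K contains the identity, every element's inverse is in K, and K is closed under +: it is a subgroup.
In fact K = ⟨(1,2)⟩.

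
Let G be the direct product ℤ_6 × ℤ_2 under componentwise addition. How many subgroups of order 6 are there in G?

|G| = 12 and 6 | 12, so subgroups of order 6 are possible by Lagrange.
The subgroups of order 6 are: {(0,0), (0,1), (2,0), (2,1), (4,0), (4,1)}; {(0,0), (1,0), (2,0), (3,0), (4,0), (5,0)}; {(0,0), (1,1), (2,0), (3,1), (4,0), (5,1)}.
So G has 3 subgroups of order 6.

3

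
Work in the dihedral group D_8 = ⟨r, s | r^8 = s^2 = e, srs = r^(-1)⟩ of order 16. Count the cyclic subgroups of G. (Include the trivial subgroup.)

Each element a generates a cyclic subgroup ⟨a⟩; distinct elements may generate the same one (a cyclic group of order d has φ(d) generators).
Cyclic subgroups by order — order 1: 1; order 2: 9; order 4: 1; order 8: 1.
Total: 12.

12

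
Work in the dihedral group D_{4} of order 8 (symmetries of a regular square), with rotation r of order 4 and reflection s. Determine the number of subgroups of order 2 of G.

5

|G| = 8 and 2 | 8, so subgroups of order 2 are possible by Lagrange.
The subgroups of order 2 are: {e, r^2}; {e, r^2s}; {e, r^3s}; {e, rs}; … (5 in all).
So G has 5 subgroups of order 2.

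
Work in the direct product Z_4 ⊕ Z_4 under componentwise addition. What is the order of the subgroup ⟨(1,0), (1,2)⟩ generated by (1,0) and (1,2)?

|⟨(1,0)⟩| = 4 and |⟨(1,2)⟩| = 4, so |H| is a multiple of lcm(4, 4) = 4 and divides |G| = 16.
Closing under the operation: H = {(0,0), (0,2), (1,0), (1,2), (2,0), (2,2), (3,0), (3,2)}, so |H| = 8.

8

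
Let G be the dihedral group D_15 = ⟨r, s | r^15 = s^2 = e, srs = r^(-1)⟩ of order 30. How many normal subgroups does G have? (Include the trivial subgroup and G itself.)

5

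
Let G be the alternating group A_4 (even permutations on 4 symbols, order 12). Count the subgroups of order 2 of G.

3

|G| = 12 and 2 | 12, so subgroups of order 2 are possible by Lagrange.
The subgroups of order 2 are: {e, (1 2)(3 4)}; {e, (1 3)(2 4)}; {e, (1 4)(2 3)}.
So G has 3 subgroups of order 2.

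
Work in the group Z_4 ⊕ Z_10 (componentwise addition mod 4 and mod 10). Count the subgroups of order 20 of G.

|G| = 40 and 20 | 40, so subgroups of order 20 are possible by Lagrange.
The subgroups of order 20 are: {(0,0), (0,1), (0,2), (0,3), (0,4), (0,5), (0,6), (0,7), (0,8), (0,9), (2,0), (2,1), (2,2), (2,3), (2,4), (2,5), (2,6), (2,7), (2,8), (2,9)}; {(0,0), (0,2), (0,4), (0,6), (0,8), (1,0), (1,2), (1,4), (1,6), (1,8), (2,0), (2,2), (2,4), (2,6), (2,8), (3,0), (3,2), (3,4), (3,6), (3,8)}; {(0,0), (0,2), (0,4), (0,6), (0,8), (1,1), (1,3), (1,5), (1,7), (1,9), (2,0), (2,2), (2,4), (2,6), (2,8), (3,1), (3,3), (3,5), (3,7), (3,9)}.
So G has 3 subgroups of order 20.

3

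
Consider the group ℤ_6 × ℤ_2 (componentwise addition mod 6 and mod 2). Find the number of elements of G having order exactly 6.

An element (a,b) has order lcm(ord(a), ord(b)); count pairs with lcm equal to 6.
Enumerating gives 6 such elements.

6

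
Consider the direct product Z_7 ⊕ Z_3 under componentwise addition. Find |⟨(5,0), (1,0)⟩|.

7

|⟨(5,0)⟩| = 7 and |⟨(1,0)⟩| = 7, so |H| is a multiple of lcm(7, 7) = 7 and divides |G| = 21.
Closing under the operation: H = {(0,0), (1,0), (2,0), (3,0), (4,0), (5,0), (6,0)}, so |H| = 7.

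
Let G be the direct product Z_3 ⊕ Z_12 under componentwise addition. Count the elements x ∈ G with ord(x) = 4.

2

An element (a,b) has order lcm(ord(a), ord(b)); count pairs with lcm equal to 4.
Enumerating gives 2 such elements.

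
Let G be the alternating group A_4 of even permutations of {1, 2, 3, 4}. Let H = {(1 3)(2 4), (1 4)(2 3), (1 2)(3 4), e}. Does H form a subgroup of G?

|H| = 4 divides |G| = 12, consistent with Lagrange.
H contains the identity, every element's inverse is in H, and H is closed under ∘: it is a subgroup.

Yes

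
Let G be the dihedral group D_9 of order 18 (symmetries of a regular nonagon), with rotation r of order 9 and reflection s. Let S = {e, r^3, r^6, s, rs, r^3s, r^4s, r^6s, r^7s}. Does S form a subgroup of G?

No

Closure fails: s · r^7s = r^2 ∉ S. So S is not a subgroup.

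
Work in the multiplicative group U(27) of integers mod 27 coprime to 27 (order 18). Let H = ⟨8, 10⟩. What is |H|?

|⟨8⟩| = 6 and |⟨10⟩| = 3, so |H| is a multiple of lcm(6, 3) = 6 and divides |G| = 18.
Closing under the operation: H = {1, 8, 10, 17, 19, 26}, so |H| = 6.

6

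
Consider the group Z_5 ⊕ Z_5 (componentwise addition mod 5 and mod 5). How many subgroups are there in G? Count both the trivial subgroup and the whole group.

|G| = 25, so by Lagrange every subgroup order divides 25. Divisors: 1, 5, 25.
Subgroups by order — order 1: 1; order 5: 6; order 25: 1.
Total: 1 + 6 + 1 = 8.

8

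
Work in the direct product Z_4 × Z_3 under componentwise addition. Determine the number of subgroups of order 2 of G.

1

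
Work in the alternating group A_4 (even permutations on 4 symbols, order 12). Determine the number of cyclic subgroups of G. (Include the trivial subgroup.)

8

A cyclic subgroup of order d is generated by each of its φ(d) elements of order d, so the cyclic subgroups of order d number (#elements of order d)/φ(d).
Cyclic subgroups by order — order 1: 1; order 2: 3; order 3: 4.
Total: 8.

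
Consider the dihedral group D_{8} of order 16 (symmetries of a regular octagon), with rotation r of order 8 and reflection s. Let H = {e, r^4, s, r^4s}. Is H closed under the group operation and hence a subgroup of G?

Yes

|H| = 4 divides |G| = 16, consistent with Lagrange.
H contains the identity, every element's inverse is in H, and H is closed under ·: it is a subgroup.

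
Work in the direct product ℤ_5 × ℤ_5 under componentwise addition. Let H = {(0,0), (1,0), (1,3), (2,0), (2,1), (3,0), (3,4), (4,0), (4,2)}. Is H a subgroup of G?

No

|H| = 9 does not divide |G| = 25, so by Lagrange H is not a subgroup.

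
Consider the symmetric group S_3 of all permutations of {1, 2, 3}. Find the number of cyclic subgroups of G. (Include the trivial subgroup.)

Each element a generates a cyclic subgroup ⟨a⟩; distinct elements may generate the same one (a cyclic group of order d has φ(d) generators).
Cyclic subgroups by order — order 1: 1; order 2: 3; order 3: 1.
Total: 5.

5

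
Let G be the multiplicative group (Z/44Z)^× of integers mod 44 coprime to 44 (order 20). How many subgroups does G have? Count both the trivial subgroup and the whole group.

|G| = 20, so by Lagrange every subgroup order divides 20. Divisors: 1, 2, 4, 5, 10, 20.
Subgroups by order — order 1: 1; order 2: 3; order 4: 1; order 5: 1; order 10: 3; order 20: 1.
Total: 1 + 3 + 1 + 1 + 3 + 1 = 10.

10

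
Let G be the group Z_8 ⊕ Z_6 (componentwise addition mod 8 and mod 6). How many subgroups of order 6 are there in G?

3

|G| = 48 and 6 | 48, so subgroups of order 6 are possible by Lagrange.
The subgroups of order 6 are: {(0,0), (0,1), (0,2), (0,3), (0,4), (0,5)}; {(0,0), (0,2), (0,4), (4,0), (4,2), (4,4)}; {(0,0), (0,2), (0,4), (4,1), (4,3), (4,5)}.
So G has 3 subgroups of order 6.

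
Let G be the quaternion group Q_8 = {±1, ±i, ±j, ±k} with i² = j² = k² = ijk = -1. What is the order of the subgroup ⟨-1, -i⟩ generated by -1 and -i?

|⟨-1⟩| = 2 and |⟨-i⟩| = 4, so |H| is a multiple of lcm(2, 4) = 4 and divides |G| = 8.
Closing under the operation: H = {1, -1, i, -i}, so |H| = 4.

4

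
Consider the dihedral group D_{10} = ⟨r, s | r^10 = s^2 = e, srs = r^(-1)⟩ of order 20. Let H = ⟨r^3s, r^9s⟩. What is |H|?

10

|⟨r^3s⟩| = 2 and |⟨r^9s⟩| = 2, so |H| is a multiple of lcm(2, 2) = 2 and divides |G| = 20.
Closing under the operation: H = {e, r^2, r^4, r^6, r^8, rs, r^3s, r^5s, r^7s, r^9s}, so |H| = 10.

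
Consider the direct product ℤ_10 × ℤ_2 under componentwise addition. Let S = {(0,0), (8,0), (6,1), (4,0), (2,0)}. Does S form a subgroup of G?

No

(4,0) ∈ S but its inverse (6,0) ∉ S, so S is not a subgroup.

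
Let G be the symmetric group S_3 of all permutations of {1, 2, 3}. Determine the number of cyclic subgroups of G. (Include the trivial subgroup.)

5

Each element a generates a cyclic subgroup ⟨a⟩; distinct elements may generate the same one (a cyclic group of order d has φ(d) generators).
Cyclic subgroups by order — order 1: 1; order 2: 3; order 3: 1.
Total: 5.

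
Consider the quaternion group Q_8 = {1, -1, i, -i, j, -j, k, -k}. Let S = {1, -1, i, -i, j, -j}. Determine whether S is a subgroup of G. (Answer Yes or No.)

|S| = 6 does not divide |G| = 8, so by Lagrange S is not a subgroup.

No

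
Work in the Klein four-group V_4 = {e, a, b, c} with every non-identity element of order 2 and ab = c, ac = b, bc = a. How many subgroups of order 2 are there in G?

|G| = 4 and 2 | 4, so subgroups of order 2 are possible by Lagrange.
The subgroups of order 2 are: {e, a}; {e, b}; {e, c}.
So G has 3 subgroups of order 2.

3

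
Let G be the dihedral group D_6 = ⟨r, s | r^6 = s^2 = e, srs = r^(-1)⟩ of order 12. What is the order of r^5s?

2

Computing powers of r^5s: the smallest k with (r^5s)^k = e is k = 2.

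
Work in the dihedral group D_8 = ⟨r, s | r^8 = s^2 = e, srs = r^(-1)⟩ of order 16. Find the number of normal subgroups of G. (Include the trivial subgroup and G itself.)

7

G has 19 subgroups. Checking conjugation-invariance by order — order 1: 1/1 normal; order 2: 1/9 normal; order 4: 1/5 normal; order 8: 3/3 normal; order 16: 1/1 normal.
Total normal subgroups: 7.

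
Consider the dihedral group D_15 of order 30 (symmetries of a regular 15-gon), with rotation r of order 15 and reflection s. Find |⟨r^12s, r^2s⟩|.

|⟨r^12s⟩| = 2 and |⟨r^2s⟩| = 2, so |H| is a multiple of lcm(2, 2) = 2 and divides |G| = 30.
Closing under the operation: H = {e, r^5, r^10, r^2s, r^7s, r^12s}, so |H| = 6.

6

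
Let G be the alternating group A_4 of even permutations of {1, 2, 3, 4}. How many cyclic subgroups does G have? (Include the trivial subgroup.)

A cyclic subgroup of order d is generated by each of its φ(d) elements of order d, so the cyclic subgroups of order d number (#elements of order d)/φ(d).
Cyclic subgroups by order — order 1: 1; order 2: 3; order 3: 4.
Total: 8.

8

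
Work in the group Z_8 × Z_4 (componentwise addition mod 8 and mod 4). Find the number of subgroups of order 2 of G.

3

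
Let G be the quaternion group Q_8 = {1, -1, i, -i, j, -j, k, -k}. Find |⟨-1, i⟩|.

|⟨-1⟩| = 2 and |⟨i⟩| = 4, so |H| is a multiple of lcm(2, 4) = 4 and divides |G| = 8.
Closing under the operation: H = {1, -1, i, -i}, so |H| = 4.

4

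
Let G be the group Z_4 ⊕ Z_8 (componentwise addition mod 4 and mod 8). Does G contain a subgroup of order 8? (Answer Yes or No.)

8 | 32. A subgroup of order 8 is {(0,0), (0,1), (0,2), (0,3), (0,4), (0,5), (0,6), (0,7)}.

Yes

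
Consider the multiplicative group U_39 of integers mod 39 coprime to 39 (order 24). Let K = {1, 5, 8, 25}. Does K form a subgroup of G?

|K| = 4 divides |G| = 24, consistent with Lagrange.
K contains the identity, every element's inverse is in K, and K is closed under ·: it is a subgroup.
In fact K = ⟨8⟩.

Yes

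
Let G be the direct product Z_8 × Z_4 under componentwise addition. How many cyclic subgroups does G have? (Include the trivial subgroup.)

A cyclic subgroup of order d is generated by each of its φ(d) elements of order d, so the cyclic subgroups of order d number (#elements of order d)/φ(d).
Cyclic subgroups by order — order 1: 1; order 2: 3; order 4: 6; order 8: 4.
Total: 14.

14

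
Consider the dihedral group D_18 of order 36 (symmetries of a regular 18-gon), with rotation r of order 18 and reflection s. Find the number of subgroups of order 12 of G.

3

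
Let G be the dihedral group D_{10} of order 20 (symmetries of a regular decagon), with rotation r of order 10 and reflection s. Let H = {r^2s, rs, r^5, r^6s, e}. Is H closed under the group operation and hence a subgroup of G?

No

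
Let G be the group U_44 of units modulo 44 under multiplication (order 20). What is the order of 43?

2

Compute successive powers of 43 mod 44: 43, 1; 43^2 ≡ 1 (mod 44).
So |⟨43⟩| = 2.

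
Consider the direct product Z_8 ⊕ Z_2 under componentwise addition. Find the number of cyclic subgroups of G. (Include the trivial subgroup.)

Each element a generates a cyclic subgroup ⟨a⟩; distinct elements may generate the same one (a cyclic group of order d has φ(d) generators).
Cyclic subgroups by order — order 1: 1; order 2: 3; order 4: 2; order 8: 2.
Total: 8.

8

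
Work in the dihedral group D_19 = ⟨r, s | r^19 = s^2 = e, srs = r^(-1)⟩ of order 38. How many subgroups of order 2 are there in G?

|G| = 38 and 2 | 38, so subgroups of order 2 are possible by Lagrange.
The subgroups of order 2 are: {e, r^10s}; {e, r^11s}; {e, r^12s}; {e, r^13s}; … (19 in all).
So G has 19 subgroups of order 2.

19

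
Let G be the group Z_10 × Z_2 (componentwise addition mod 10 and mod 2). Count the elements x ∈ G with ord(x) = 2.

3

An element (a,b) has order lcm(ord(a), ord(b)); count pairs with lcm equal to 2.
Enumerating gives 3 such elements.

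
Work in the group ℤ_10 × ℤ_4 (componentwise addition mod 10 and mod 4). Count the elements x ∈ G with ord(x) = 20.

An element (a,b) has order lcm(ord(a), ord(b)); count pairs with lcm equal to 20.
Enumerating gives 16 such elements.

16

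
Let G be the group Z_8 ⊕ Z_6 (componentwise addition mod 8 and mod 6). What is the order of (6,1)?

12

The order of (6,1) in Z_8 × Z_6 is lcm(ord(6) in Z_8, ord(1) in Z_6).
ord(6) = 4 and ord(1) = 6, so |⟨(6,1)⟩| = lcm(4, 6) = 12.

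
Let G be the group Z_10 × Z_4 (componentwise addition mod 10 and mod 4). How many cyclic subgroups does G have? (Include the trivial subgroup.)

Group the elements of G by the cyclic subgroup they generate; each cyclic subgroup of order d accounts for φ(d) elements.
Cyclic subgroups by order — order 1: 1; order 2: 3; order 4: 2; order 5: 1; order 10: 3; order 20: 2.
Total: 12.

12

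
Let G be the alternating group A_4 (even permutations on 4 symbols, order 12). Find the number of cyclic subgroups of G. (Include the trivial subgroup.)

8

Each element a generates a cyclic subgroup ⟨a⟩; distinct elements may generate the same one (a cyclic group of order d has φ(d) generators).
Cyclic subgroups by order — order 1: 1; order 2: 3; order 3: 4.
Total: 8.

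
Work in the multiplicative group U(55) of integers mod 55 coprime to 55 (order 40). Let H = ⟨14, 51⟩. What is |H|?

20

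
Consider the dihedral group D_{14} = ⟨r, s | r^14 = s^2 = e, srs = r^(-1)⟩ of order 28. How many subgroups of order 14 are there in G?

|G| = 28 and 14 | 28, so subgroups of order 14 are possible by Lagrange.
The subgroups of order 14 are: {e, r, r^2, r^3, r^4, r^5, r^6, r^7, r^8, r^9, r^10, r^11, r^12, r^13}; {e, r^2, r^4, r^6, r^8, r^10, r^12, s, r^2s, r^4s, r^6s, r^8s, r^10s, r^12s}; {e, r^2, r^4, r^6, r^8, r^10, r^12, rs, r^3s, r^5s, r^7s, r^9s, r^11s, r^13s}.
So G has 3 subgroups of order 14.

3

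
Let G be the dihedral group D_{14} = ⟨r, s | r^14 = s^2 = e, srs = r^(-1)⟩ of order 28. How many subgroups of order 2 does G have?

15

|G| = 28 and 2 | 28, so subgroups of order 2 are possible by Lagrange.
The subgroups of order 2 are: {e, r^10s}; {e, r^11s}; {e, r^12s}; {e, r^13s}; … (15 in all).
So G has 15 subgroups of order 2.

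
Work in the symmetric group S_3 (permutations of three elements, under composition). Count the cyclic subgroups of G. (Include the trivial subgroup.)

Group the elements of G by the cyclic subgroup they generate; each cyclic subgroup of order d accounts for φ(d) elements.
Cyclic subgroups by order — order 1: 1; order 2: 3; order 3: 1.
Total: 5.

5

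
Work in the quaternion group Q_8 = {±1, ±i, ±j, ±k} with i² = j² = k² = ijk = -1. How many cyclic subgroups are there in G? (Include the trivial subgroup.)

5

Each element a generates a cyclic subgroup ⟨a⟩; distinct elements may generate the same one (a cyclic group of order d has φ(d) generators).
Cyclic subgroups by order — order 1: 1; order 2: 1; order 4: 3.
Total: 5.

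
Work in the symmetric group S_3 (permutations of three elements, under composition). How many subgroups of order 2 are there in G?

|G| = 6 and 2 | 6, so subgroups of order 2 are possible by Lagrange.
The subgroups of order 2 are: {e, (1 2)}; {e, (1 3)}; {e, (2 3)}.
So G has 3 subgroups of order 2.

3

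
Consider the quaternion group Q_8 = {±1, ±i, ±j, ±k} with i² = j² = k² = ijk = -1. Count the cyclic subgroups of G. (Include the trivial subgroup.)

5

Group the elements of G by the cyclic subgroup they generate; each cyclic subgroup of order d accounts for φ(d) elements.
Cyclic subgroups by order — order 1: 1; order 2: 1; order 4: 3.
Total: 5.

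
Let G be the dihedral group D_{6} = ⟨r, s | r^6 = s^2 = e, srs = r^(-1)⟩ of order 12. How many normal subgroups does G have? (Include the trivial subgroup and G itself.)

7

G has 16 subgroups. Checking conjugation-invariance by order — order 1: 1/1 normal; order 2: 1/7 normal; order 3: 1/1 normal; order 4: 0/3 normal; order 6: 3/3 normal; order 12: 1/1 normal.
Total normal subgroups: 7.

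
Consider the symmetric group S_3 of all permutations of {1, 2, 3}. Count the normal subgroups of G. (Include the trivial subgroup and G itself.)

G has 6 subgroups. Checking conjugation-invariance by order — order 1: 1/1 normal; order 2: 0/3 normal; order 3: 1/1 normal; order 6: 1/1 normal.
Total normal subgroups: 3.

3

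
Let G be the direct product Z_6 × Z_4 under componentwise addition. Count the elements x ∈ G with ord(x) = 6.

6

An element (a,b) has order lcm(ord(a), ord(b)); count pairs with lcm equal to 6.
Enumerating gives 6 such elements.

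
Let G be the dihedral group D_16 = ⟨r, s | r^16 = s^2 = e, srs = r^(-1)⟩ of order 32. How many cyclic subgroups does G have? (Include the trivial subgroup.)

21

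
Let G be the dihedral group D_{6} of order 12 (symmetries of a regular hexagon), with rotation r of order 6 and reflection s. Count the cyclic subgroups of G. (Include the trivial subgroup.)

10

A cyclic subgroup of order d is generated by each of its φ(d) elements of order d, so the cyclic subgroups of order d number (#elements of order d)/φ(d).
Cyclic subgroups by order — order 1: 1; order 2: 7; order 3: 1; order 6: 1.
Total: 10.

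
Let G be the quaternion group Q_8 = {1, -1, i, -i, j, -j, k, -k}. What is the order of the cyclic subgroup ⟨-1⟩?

2

Computing powers of -1: the smallest k with (-1)^k = e is k = 2.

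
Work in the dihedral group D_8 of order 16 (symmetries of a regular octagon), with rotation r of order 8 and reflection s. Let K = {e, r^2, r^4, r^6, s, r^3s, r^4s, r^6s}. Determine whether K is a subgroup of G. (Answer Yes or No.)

No

Closure fails: s · r^6 = r^2s ∉ K. So K is not a subgroup.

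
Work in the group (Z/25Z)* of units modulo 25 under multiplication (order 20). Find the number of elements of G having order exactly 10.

The elements of order 10 are: 4, 9, 14, 19.
That's 4.

4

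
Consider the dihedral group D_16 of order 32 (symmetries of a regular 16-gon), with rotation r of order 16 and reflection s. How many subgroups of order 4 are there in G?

|G| = 32 and 4 | 32, so subgroups of order 4 are possible by Lagrange.
The subgroups of order 4 are: {e, r^8, r^2s, r^10s}; {e, r^8, r^3s, r^11s}; {e, r^4, r^8, r^12}; {e, r^8, r^4s, r^12s}; … (9 in all).
So G has 9 subgroups of order 4.

9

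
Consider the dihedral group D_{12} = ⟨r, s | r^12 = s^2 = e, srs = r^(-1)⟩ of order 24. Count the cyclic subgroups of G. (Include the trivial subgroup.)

18

Group the elements of G by the cyclic subgroup they generate; each cyclic subgroup of order d accounts for φ(d) elements.
Cyclic subgroups by order — order 1: 1; order 2: 13; order 3: 1; order 4: 1; order 6: 1; order 12: 1.
Total: 18.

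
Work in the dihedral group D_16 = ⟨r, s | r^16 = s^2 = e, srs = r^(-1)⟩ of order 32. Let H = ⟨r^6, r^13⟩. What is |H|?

16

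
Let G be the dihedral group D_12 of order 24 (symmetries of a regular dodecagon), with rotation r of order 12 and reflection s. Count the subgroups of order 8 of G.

3

|G| = 24 and 8 | 24, so subgroups of order 8 are possible by Lagrange.
The subgroups of order 8 are: {e, r^3, r^6, r^9, rs, r^4s, r^7s, r^10s}; {e, r^3, r^6, r^9, r^2s, r^5s, r^8s, r^11s}; {e, r^3, r^6, r^9, s, r^3s, r^6s, r^9s}.
So G has 3 subgroups of order 8.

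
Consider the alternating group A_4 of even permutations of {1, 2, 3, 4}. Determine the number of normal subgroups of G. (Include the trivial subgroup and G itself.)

3

G has 10 subgroups. Checking conjugation-invariance by order — order 1: 1/1 normal; order 2: 0/3 normal; order 3: 0/4 normal; order 4: 1/1 normal; order 12: 1/1 normal.
Total normal subgroups: 3.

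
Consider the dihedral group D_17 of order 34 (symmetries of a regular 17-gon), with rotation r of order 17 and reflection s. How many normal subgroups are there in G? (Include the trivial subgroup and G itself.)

G has 20 subgroups. Checking conjugation-invariance by order — order 1: 1/1 normal; order 2: 0/17 normal; order 17: 1/1 normal; order 34: 1/1 normal.
Total normal subgroups: 3.

3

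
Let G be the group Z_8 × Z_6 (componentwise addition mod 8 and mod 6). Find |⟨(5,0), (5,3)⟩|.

16

|⟨(5,0)⟩| = 8 and |⟨(5,3)⟩| = 8, so |H| is a multiple of lcm(8, 8) = 8 and divides |G| = 48.
Closing under the operation: H = {(0,0), (0,3), (1,0), (1,3), (2,0), (2,3), (3,0), (3,3), (4,0), (4,3), (5,0), (5,3), (6,0), (6,3), (7,0), (7,3)}, so |H| = 16.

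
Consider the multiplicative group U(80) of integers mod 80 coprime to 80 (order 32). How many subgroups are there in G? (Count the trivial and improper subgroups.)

54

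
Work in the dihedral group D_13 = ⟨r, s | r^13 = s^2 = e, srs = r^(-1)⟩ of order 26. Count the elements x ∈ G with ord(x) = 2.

13

Enumerating element orders in G gives 13 elements of order 2.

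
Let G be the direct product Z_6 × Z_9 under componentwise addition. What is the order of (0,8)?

9

The order of (0,8) in Z_6 × Z_9 is lcm(ord(0) in Z_6, ord(8) in Z_9).
ord(0) = 1 and ord(8) = 9, so |⟨(0,8)⟩| = lcm(1, 9) = 9.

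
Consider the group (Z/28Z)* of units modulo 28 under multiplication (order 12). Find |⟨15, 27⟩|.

4

|⟨15⟩| = 2 and |⟨27⟩| = 2, so |H| is a multiple of lcm(2, 2) = 2 and divides |G| = 12.
Closing under the operation: H = {1, 13, 15, 27}, so |H| = 4.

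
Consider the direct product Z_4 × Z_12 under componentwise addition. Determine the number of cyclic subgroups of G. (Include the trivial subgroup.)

A cyclic subgroup of order d is generated by each of its φ(d) elements of order d, so the cyclic subgroups of order d number (#elements of order d)/φ(d).
Cyclic subgroups by order — order 1: 1; order 2: 3; order 3: 1; order 4: 6; order 6: 3; order 12: 6.
Total: 20.

20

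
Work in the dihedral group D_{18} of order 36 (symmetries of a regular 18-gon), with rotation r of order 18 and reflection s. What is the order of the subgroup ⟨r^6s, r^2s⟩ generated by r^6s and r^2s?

|⟨r^6s⟩| = 2 and |⟨r^2s⟩| = 2, so |H| is a multiple of lcm(2, 2) = 2 and divides |G| = 36.
Closing under the operation: H = {e, r^2, r^4, r^6, r^8, r^10, r^12, r^14, r^16, s, r^2s, r^4s, r^6s, r^8s, r^10s, r^12s, r^14s, r^16s}, so |H| = 18.

18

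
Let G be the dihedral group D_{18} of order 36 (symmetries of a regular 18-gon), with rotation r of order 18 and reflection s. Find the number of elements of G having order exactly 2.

19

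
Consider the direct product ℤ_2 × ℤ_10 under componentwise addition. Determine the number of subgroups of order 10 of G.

|G| = 20 and 10 | 20, so subgroups of order 10 are possible by Lagrange.
The subgroups of order 10 are: {(0,0), (0,1), (0,2), (0,3), (0,4), (0,5), (0,6), (0,7), (0,8), (0,9)}; {(0,0), (0,2), (0,4), (0,6), (0,8), (1,0), (1,2), (1,4), (1,6), (1,8)}; {(0,0), (0,2), (0,4), (0,6), (0,8), (1,1), (1,3), (1,5), (1,7), (1,9)}.
So G has 3 subgroups of order 10.

3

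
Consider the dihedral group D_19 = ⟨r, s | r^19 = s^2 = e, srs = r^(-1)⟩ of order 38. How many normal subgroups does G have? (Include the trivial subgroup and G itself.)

G has 22 subgroups. Checking conjugation-invariance by order — order 1: 1/1 normal; order 2: 0/19 normal; order 19: 1/1 normal; order 38: 1/1 normal.
Total normal subgroups: 3.

3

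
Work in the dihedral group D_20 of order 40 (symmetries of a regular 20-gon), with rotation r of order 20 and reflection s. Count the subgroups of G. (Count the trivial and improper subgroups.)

48

|G| = 40, so by Lagrange every subgroup order divides 40. Divisors: 1, 2, 4, 5, 8, 10, 20, 40.
Subgroups by order — order 1: 1; order 2: 21; order 4: 11; order 5: 1; order 8: 5; order 10: 5; order 20: 3; order 40: 1.
Total: 1 + 21 + 11 + 1 + 5 + 5 + 3 + 1 = 48.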